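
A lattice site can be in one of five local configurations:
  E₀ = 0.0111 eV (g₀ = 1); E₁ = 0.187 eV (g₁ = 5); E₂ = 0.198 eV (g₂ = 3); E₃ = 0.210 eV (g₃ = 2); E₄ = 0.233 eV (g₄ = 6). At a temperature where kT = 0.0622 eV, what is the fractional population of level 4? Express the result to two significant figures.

Eᵢ/kT = 0.1785, 3.006, 3.183, 3.376, 3.746.
Z = Σ gᵢe^(−Eᵢ/kT) = 1·e^(−0.1785) + 5·e^(−3.006) + 3·e^(−3.183) + 2·e^(−3.376) + 6·e^(−3.746) = 0.8365 + 0.2474 + 0.1244 + 0.06837 + 0.1417 = 1.418.
P₄ = g₄ e^(−E₄/kT) / Z = 0.1417/1.418 = 0.10.

0.10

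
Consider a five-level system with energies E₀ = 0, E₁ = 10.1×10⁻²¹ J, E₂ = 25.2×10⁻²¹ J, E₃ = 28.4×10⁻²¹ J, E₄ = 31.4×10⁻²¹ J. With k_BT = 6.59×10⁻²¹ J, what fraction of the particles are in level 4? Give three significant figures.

Eᵢ/kT = 0, 1.5326, 3.8240, 4.3096, 4.7648.
Z = Σ e^(−Eᵢ/kT) = e^(−0) + e^(−1.5326) + e^(−3.8240) + e^(−4.3096) + e^(−4.7648) = 1.0000 + 0.21597 + 0.021840 + 0.013439 + 0.0085246 = 1.2598.
P₄ = e^(−E₄/kT) / Z = 0.0085246/1.2598 = 0.00677.

0.00677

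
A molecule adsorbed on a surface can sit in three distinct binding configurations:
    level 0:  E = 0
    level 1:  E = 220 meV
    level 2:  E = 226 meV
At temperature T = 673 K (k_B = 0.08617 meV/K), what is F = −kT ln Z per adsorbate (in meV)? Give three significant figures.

-2.43 meV

k_BT = 0.08617 × 673 K = 57.992 meV.
Eᵢ/kT = 0, 3.7936, 3.8971.
Z = Σ e^(−Eᵢ/kT) = e^(−0) + e^(−3.7936) + e^(−3.8971) = 1.0000 + 0.022514 + 0.020301 = 1.0428.
F = −kT ln Z = −57.992 × ln(1.0428) = −57.992 × 0.041909 = -2.43 meV.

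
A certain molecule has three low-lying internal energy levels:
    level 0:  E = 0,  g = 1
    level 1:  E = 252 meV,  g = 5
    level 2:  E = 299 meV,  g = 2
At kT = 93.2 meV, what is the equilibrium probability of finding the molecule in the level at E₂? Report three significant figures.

0.0571

Eᵢ/kT = 0, 2.7039, 3.2082.
Z = Σ gᵢe^(−Eᵢ/kT) = 1·e^(−0) + 5·e^(−2.7039) + 2·e^(−3.2082) = 1.0000 + 0.33472 + 0.080859 = 1.4156.
P₂ = g₂ e^(−E₂/kT) / Z = 0.080859/1.4156 = 0.0571.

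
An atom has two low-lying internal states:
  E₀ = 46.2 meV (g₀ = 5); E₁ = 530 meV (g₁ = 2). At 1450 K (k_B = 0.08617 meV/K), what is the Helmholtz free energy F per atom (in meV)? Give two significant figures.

k_BT = 0.08617 × 1450 K = 124.9 meV.
Eᵢ/kT = 0.3699, 4.243.
Z = Σ gᵢe^(−Eᵢ/kT) = 5·e^(−0.3699) + 2·e^(−4.243) = 3.454 + 0.02873 = 3.483.
F = −kT ln Z = −124.9 × ln(3.483) = −124.9 × 1.248 = -160 meV.

-160 meV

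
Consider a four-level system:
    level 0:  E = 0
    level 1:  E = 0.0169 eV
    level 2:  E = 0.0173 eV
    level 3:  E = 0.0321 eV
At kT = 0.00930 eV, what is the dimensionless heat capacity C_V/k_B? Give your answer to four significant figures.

Eᵢ/kT = 0, 1.81720, 1.86022, 3.45161.
Z = Σ e^(−Eᵢ/kT) = e^(−0) + e^(−1.81720) + e^(−1.86022) + e^(−3.45161) = 1.00000 + 0.162480 + 0.155638 + 0.0316946 = 1.34981.
⟨E⟩ = 0.00478278 eV, ⟨E²⟩ = 0.0000930837 eV².
C_V/k_B = (⟨E²⟩ − ⟨E⟩²)/(kT)² = (0.0000930837 − 0.0000228750)/0.0000864900 = 0.8118.

0.8118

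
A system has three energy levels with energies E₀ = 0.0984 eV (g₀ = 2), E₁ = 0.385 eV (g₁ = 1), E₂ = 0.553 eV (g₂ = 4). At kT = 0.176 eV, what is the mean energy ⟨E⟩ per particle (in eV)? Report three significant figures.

Eᵢ/kT = 0.55909, 2.1875, 3.1420.
Z = Σ gᵢe^(−Eᵢ/kT) = 2·e^(−0.55909) + 1·e^(−2.1875) + 4·e^(−3.1420) = 1.1435 + 0.11220 + 0.17279 = 1.4285.
⟨E⟩ = Σ Eᵢ gᵢe^(−Eᵢ/kT) / Z = (0.0984·1.1435 + 0.385·0.11220 + 0.553·0.17279) / 1.4285 = 0.176 eV.

0.176 eV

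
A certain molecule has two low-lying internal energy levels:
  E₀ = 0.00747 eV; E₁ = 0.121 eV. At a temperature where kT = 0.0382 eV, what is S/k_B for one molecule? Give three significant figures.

0.195

Eᵢ/kT = 0.19555, 3.1675.
Z = Σ e^(−Eᵢ/kT) = e^(−0.19555) + e^(−3.1675) = 0.82238 + 0.042109 = 0.86449.
⟨E⟩ = Σ EᵢPᵢ = 0.013000 eV.
S/k_B = ln Z + ⟨E⟩/kT = ln(0.86449) + 0.013000/0.0382 = -0.14562 + 0.34031 = 0.195.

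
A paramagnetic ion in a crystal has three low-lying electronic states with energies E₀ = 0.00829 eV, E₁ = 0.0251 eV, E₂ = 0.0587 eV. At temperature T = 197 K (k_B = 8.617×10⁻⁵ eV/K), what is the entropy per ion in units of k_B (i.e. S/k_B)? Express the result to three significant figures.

k_BT = 8.617×10⁻⁵ × 197 K = 0.016975 eV.
Eᵢ/kT = 0.48837, 1.4786, 3.4580.
Z = Σ e^(−Eᵢ/kT) = e^(−0.48837) + e^(−1.4786) + e^(−3.4580) = 0.61363 + 0.22796 + 0.031493 = 0.87308.
⟨E⟩ = Σ EᵢPᵢ = 0.014497 eV.
S/k_B = ln Z + ⟨E⟩/kT = ln(0.87308) + 0.014497/0.016975 = -0.13573 + 0.85402 = 0.718.

0.718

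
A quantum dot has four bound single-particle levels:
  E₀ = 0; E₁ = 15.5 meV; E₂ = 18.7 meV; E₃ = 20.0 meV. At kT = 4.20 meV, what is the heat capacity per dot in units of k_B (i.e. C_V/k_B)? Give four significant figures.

0.7005

Eᵢ/kT = 0, 3.69048, 4.45238, 4.76190.
Z = Σ e^(−Eᵢ/kT) = e^(−0) + e^(−3.69048) + e^(−4.45238) + e^(−4.76190) = 1.00000 + 0.0249600 + 0.0116508 + 0.00854935 = 1.04516.
⟨E⟩ = 0.742218 meV, ⟨E²⟩ = 12.9076 meV².
C_V/k_B = (⟨E²⟩ − ⟨E⟩²)/(kT)² = (12.9076 − 0.550888)/17.6400 = 0.7005.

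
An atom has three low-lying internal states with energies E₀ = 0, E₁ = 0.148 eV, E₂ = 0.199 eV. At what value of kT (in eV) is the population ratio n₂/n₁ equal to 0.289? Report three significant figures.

0.0411 eV

n₂/n₁ = exp[−(E₂−E₁)/kT] = 0.289.
⇒ (E₂−E₁)/kT = ln(1/0.289) = ln(3.4602) = 1.2413.
kT = 0.051 eV / 1.2413 = 0.0411 eV.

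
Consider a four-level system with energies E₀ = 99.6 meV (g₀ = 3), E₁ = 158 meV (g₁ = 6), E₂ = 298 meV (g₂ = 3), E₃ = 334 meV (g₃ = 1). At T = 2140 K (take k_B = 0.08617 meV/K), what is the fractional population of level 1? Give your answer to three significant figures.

k_BT = 0.08617 × 2140 K = 184.40 meV.
Eᵢ/kT = 0.54013, 0.85683, 1.6161, 1.8113.
Z = Σ gᵢe^(−Eᵢ/kT) = 3·e^(−0.54013) + 6·e^(−0.85683) + 3·e^(−1.6161) + 1·e^(−1.8113) = 1.7480 + 2.5470 + 0.59602 + 0.16344 = 5.0545.
P₁ = g₁ e^(−E₁/kT) / Z = 2.5470/5.0545 = 0.504.

0.504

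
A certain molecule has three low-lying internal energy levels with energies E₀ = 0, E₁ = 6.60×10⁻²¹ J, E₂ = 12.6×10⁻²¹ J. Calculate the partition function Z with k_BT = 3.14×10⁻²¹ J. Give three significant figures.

Eᵢ/kT = 0, 2.1019, 4.0127.
Z = Σ e^(−Eᵢ/kT) = e^(−0) + e^(−2.1019) + e^(−4.0127) = 1.0000 + 0.12222 + 0.018085 = 1.1403.

Z = 1.14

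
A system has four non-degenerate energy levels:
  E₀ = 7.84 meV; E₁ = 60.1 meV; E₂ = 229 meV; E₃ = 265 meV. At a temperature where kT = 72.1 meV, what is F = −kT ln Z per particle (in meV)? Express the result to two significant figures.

-24 meV

Eᵢ/kT = 0.1087, 0.8336, 3.176, 3.675.
Z = Σ e^(−Eᵢ/kT) = e^(−0.1087) + e^(−0.8336) + e^(−3.176) + e^(−3.675) = 0.8970 + 0.4345 + 0.04175 + 0.02535 = 1.399.
F = −kT ln Z = −72.1 × ln(1.399) = −72.1 × 0.3358 = -24 meV.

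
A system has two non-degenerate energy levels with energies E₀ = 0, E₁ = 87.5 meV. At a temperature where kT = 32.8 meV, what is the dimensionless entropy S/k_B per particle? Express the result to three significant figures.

Eᵢ/kT = 0, 2.6677.
Z = Σ e^(−Eᵢ/kT) = e^(−0) + e^(−2.6677) = 1.0000 + 0.069412 = 1.0694.
⟨E⟩ = Σ EᵢPᵢ = 5.6794 meV.
S/k_B = ln Z + ⟨E⟩/kT = ln(1.0694) + 5.6794/32.8 = 0.067098 + 0.17315 = 0.240.

0.240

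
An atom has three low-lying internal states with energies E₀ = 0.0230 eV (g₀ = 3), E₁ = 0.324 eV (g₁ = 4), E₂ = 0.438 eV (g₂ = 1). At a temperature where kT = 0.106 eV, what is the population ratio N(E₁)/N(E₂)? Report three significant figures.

n₁/n₂ = (g₁/g₂) exp[−(E₁−E₂)/kT] = (4/1) × exp(−(-0.114 eV)/(0.106 eV)) = (4/1) × exp(1.0755) = 11.7.

11.7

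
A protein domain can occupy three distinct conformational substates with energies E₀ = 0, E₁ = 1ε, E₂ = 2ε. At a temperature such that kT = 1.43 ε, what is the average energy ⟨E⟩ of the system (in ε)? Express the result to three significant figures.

Eᵢ/kT = 0, 0.69930, 1.3986.
Z = Σ e^(−Eᵢ/kT) = e^(−0) + e^(−0.69930) + e^(−1.3986) = 1.0000 + 0.49693 + 0.24694 = 1.7439.
⟨E⟩ = Σ Eᵢ e^(−Eᵢ/kT) / Z = (0·1.0000 + 1·0.49693 + 2·0.24694) / 1.7439 = 0.568 ε.

0.568 ε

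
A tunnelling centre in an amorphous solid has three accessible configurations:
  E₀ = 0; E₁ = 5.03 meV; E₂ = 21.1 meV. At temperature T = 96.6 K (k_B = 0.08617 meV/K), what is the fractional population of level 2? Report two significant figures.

k_BT = 0.08617 × 96.6 K = 8.324 meV.
Eᵢ/kT = 0, 0.6043, 2.535.
Z = Σ e^(−Eᵢ/kT) = e^(−0) + e^(−0.6043) + e^(−2.535) = 1.000 + 0.5465 + 0.07926 = 1.626.
P₂ = e^(−E₂/kT) / Z = 0.07926/1.626 = 0.049.

0.049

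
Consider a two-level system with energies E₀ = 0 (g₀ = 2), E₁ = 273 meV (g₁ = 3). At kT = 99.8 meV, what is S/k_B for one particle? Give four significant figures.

1.029

Eᵢ/kT = 0, 2.73547.
Z = Σ gᵢe^(−Eᵢ/kT) = 2·e^(−0) + 3·e^(−2.73547) = 2.00000 + 0.194591 = 2.19459.
⟨E⟩ = Σ EᵢPᵢ = 24.2065 meV.
S/k_B = ln Z + ⟨E⟩/kT = ln(2.19459) + 24.2065/99.8 = 0.785995 + 0.242550 = 1.029.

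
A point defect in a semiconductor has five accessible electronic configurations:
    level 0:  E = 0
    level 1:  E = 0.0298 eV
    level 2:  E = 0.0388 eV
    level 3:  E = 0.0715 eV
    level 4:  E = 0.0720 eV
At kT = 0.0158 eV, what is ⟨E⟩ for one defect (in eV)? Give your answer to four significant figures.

Eᵢ/kT = 0, 1.88608, 2.45570, 4.52532, 4.55696.
Z = Σ e^(−Eᵢ/kT) = e^(−0) + e^(−1.88608) + e^(−2.45570) + e^(−4.52532) + e^(−4.55696) = 1.00000 + 0.151665 + 0.0858031 + 0.0108312 + 0.0104939 = 1.25879.
⟨E⟩ = Σ Eᵢ e^(−Eᵢ/kT) / Z = (0·1.00000 + 0.0298·0.151665 + 0.0388·0.0858031 + 0.0715·0.0108312 + 0.0720·0.0104939) / 1.25879 = 0.007451 eV.

0.007451 eV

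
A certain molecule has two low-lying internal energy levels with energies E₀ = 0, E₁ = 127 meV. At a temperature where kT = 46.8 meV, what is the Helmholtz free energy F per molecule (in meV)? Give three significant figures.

-3.00 meV

Eᵢ/kT = 0, 2.7137.
Z = Σ e^(−Eᵢ/kT) = e^(−0) + e^(−2.7137) = 1.0000 + 0.066291 = 1.0663.
F = −kT ln Z = −46.8 × ln(1.0663) = −46.8 × 0.064195 = -3.00 meV.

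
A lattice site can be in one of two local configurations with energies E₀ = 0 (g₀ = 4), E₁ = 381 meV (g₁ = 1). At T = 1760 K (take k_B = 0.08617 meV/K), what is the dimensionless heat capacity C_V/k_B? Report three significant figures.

0.123

k_BT = 0.08617 × 1760 K = 151.66 meV.
Eᵢ/kT = 0, 2.5122.
Z = Σ gᵢe^(−Eᵢ/kT) = 4·e^(−0) + 1·e^(−2.5122) = 4.0000 + 0.081090 = 4.0811.
⟨E⟩ = 7.5703 meV, ⟨E²⟩ = 2884.3 meV².
C_V/k_B = (⟨E²⟩ − ⟨E⟩²)/(kT)² = (2884.3 − 57.309)/23001 = 0.123.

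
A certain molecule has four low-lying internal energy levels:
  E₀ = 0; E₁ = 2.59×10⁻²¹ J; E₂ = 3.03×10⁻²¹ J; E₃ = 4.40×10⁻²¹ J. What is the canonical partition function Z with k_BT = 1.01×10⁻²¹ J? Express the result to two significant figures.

Z = 1.1

Eᵢ/kT = 0, 2.564, 3.000, 4.356.
Z = Σ e^(−Eᵢ/kT) = e^(−0) + e^(−2.564) + e^(−3.000) + e^(−4.356) = 1.000 + 0.07700 + 0.04979 + 0.01283 = 1.140.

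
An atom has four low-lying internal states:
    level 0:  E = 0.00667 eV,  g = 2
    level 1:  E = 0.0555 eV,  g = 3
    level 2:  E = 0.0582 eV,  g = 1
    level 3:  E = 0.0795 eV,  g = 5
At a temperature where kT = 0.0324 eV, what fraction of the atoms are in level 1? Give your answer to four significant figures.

0.1957

Eᵢ/kT = 0.205864, 1.71296, 1.79630, 2.45370.
Z = Σ gᵢe^(−Eᵢ/kT) = 2·e^(−0.205864) + 3·e^(−1.71296) + 1·e^(−1.79630) + 5·e^(−2.45370) = 1.62789 + 0.540994 + 0.165912 + 0.429874 = 2.76467.
P₁ = g₁ e^(−E₁/kT) / Z = 0.540994/2.76467 = 0.1957.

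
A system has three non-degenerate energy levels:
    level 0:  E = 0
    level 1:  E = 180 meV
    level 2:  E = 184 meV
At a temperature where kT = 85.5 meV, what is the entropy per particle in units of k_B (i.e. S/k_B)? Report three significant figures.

0.623

Eᵢ/kT = 0, 2.1053, 2.1520.
Z = Σ e^(−Eᵢ/kT) = e^(−0) + e^(−2.1053) + e^(−2.1520) = 1.0000 + 0.12181 + 0.11625 = 1.2381.
⟨E⟩ = Σ EᵢPᵢ = 34.986 meV.
S/k_B = ln Z + ⟨E⟩/kT = ln(1.2381) + 34.986/85.5 = 0.21358 + 0.40919 = 0.623.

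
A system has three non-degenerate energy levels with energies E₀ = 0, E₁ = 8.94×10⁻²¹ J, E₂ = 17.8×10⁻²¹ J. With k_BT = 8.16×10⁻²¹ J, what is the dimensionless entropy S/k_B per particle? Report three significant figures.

0.793

Eᵢ/kT = 0, 1.0956, 2.1814.
Z = Σ e^(−Eᵢ/kT) = e^(−0) + e^(−1.0956) + e^(−2.1814) = 1.0000 + 0.33434 + 0.11288 = 1.4472.
⟨E⟩ = Σ EᵢPᵢ = 3.4537 ×10⁻²¹ J.
S/k_B = ln Z + ⟨E⟩/kT = ln(1.4472) + 3.4537/8.16 = 0.36963 + 0.42325 = 0.793.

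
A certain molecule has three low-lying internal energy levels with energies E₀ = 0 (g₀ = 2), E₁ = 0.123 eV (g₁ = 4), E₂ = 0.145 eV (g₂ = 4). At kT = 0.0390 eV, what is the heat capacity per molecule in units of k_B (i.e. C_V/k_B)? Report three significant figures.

Eᵢ/kT = 0, 3.1538, 3.7179.
Z = Σ gᵢe^(−Eᵢ/kT) = 2·e^(−0) + 4·e^(−3.1538) + 4·e^(−3.7179) = 2.0000 + 0.17076 + 0.097140 = 2.2679.
⟨E⟩ = 0.015472 eV, ⟨E²⟩ = 0.0020397 eV².
C_V/k_B = (⟨E²⟩ − ⟨E⟩²)/(kT)² = (0.0020397 − 0.00023938)/0.0015210 = 1.18.

1.18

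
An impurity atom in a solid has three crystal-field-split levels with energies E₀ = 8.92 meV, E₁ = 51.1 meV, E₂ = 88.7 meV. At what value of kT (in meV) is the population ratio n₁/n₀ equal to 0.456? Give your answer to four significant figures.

n₁/n₀ = exp[−(E₁−E₀)/kT] = 0.456.
⇒ (E₁−E₀)/kT = ln(1/0.456) = ln(2.19298) = 0.785261.
kT = 42.18 meV / 0.785261 = 53.71 meV.

53.71 meV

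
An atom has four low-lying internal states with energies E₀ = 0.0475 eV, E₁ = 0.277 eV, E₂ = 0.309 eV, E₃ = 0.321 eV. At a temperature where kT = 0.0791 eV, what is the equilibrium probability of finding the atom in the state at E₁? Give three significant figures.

0.0489

Eᵢ/kT = 0.60051, 3.5019, 3.9064, 4.0582.
Z = Σ e^(−Eᵢ/kT) = e^(−0.60051) + e^(−3.5019) + e^(−3.9064) + e^(−4.0582) = 0.54853 + 0.030140 + 0.020113 + 0.017280 = 0.61606.
P₁ = e^(−E₁/kT) / Z = 0.030140/0.61606 = 0.0489.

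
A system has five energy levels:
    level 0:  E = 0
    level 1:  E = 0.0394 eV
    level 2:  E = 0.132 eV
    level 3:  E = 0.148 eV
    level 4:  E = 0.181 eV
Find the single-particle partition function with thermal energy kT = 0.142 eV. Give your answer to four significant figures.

Eᵢ/kT = 0, 0.277465, 0.929577, 1.04225, 1.27465.
Z = Σ e^(−Eᵢ/kT) = e^(−0) + e^(−0.277465) + e^(−0.929577) + e^(−1.04225) + e^(−1.27465) = 1.00000 + 0.757702 + 0.394721 + 0.352660 + 0.279529 = 2.78461.

Z = 2.785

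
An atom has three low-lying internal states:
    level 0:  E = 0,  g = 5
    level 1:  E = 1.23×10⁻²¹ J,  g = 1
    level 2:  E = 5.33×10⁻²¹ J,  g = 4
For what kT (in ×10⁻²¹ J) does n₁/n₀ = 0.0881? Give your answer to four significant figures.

n₁/n₀ = (g₁/g₀) exp[−(E₁−E₀)/kT] = 0.0881.
⇒ (E₁−E₀)/kT = ln((1/5)/0.0881) = ln(2.27015) = 0.819846.
kT = 1.23 ×10⁻²¹ J / 0.819846 = 1.500 ×10⁻²¹ J.

1.500 ×10⁻²¹ J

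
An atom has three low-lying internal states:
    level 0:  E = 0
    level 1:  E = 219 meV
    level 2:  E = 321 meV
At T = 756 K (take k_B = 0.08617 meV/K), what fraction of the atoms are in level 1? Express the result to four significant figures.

0.03328

k_BT = 0.08617 × 756 K = 65.1445 meV.
Eᵢ/kT = 0, 3.36176, 4.92751.
Z = Σ e^(−Eᵢ/kT) = e^(−0) + e^(−3.36176) + e^(−4.92751) = 1.00000 + 0.0346742 + 0.00724452 = 1.04192.
P₁ = e^(−E₁/kT) / Z = 0.0346742/1.04192 = 0.03328.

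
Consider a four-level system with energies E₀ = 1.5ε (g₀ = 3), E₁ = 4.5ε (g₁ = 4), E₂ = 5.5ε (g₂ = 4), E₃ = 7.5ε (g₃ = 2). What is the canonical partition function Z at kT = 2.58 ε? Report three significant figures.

Eᵢ/kT = 0.58140, 1.7442, 2.1318, 2.9070.
Z = Σ gᵢe^(−Eᵢ/kT) = 3·e^(−0.58140) + 4·e^(−1.7442) + 4·e^(−2.1318) + 2·e^(−2.9070) = 1.6773 + 0.69914 + 0.47449 + 0.10928 = 2.9602.

Z = 2.96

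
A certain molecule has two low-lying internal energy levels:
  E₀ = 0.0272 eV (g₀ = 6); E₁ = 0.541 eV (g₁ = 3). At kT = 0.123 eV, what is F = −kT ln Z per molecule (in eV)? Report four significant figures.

-0.1941 eV

Eᵢ/kT = 0.221138, 4.39837.
Z = Σ gᵢe^(−Eᵢ/kT) = 6·e^(−0.221138) + 3·e^(−4.39837) = 4.80964 + 0.0368921 = 4.84653.
F = −kT ln Z = −0.123 × ln(4.84653) = −0.123 × 1.57826 = -0.1941 eV.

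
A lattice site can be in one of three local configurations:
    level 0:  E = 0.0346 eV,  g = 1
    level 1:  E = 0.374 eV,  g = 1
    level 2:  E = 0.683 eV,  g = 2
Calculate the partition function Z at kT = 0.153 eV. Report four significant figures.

Eᵢ/kT = 0.226144, 2.44444, 4.46405.
Z = Σ gᵢe^(−Eᵢ/kT) = 1·e^(−0.226144) + 1·e^(−2.44444) + 2·e^(−4.46405) = 0.797603 + 0.0867747 + 0.0230313 = 0.907409.

Z = 0.9074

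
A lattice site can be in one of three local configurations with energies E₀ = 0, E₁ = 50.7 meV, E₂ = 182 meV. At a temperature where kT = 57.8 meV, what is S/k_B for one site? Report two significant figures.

0.72

Eᵢ/kT = 0, 0.8772, 3.149.
Z = Σ e^(−Eᵢ/kT) = e^(−0) + e^(−0.8772) + e^(−3.149) = 1.000 + 0.4159 + 0.04290 = 1.459.
⟨E⟩ = Σ EᵢPᵢ = 19.80 meV.
S/k_B = ln Z + ⟨E⟩/kT = ln(1.459) + 19.80/57.8 = 0.3778 + 0.3426 = 0.72.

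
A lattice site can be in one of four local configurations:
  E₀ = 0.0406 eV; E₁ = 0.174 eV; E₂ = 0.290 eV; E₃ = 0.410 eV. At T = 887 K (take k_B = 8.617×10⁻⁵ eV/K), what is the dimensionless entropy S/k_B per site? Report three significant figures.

k_BT = 8.617×10⁻⁵ × 887 K = 0.076433 eV.
Eᵢ/kT = 0.53118, 2.2765, 3.7942, 5.3642.
Z = Σ e^(−Eᵢ/kT) = e^(−0.53118) + e^(−2.2765) + e^(−3.7942) + e^(−5.3642) = 0.58791 + 0.10264 + 0.022501 + 0.0046812 = 0.71773.
⟨E⟩ = Σ EᵢPᵢ = 0.069905 eV.
S/k_B = ln Z + ⟨E⟩/kT = ln(0.71773) + 0.069905/0.076433 = -0.33166 + 0.91459 = 0.583.

0.583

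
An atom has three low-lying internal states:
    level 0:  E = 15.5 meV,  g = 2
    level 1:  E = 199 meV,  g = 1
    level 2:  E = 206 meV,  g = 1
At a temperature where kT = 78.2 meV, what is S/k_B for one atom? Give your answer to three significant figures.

Eᵢ/kT = 0.19821, 2.5448, 2.6343.
Z = Σ gᵢe^(−Eᵢ/kT) = 2·e^(−0.19821) + 1·e^(−2.5448) + 1·e^(−2.6343) = 1.6404 + 0.078489 + 0.071769 = 1.7907.
⟨E⟩ = Σ EᵢPᵢ = 31.178 meV.
S/k_B = ln Z + ⟨E⟩/kT = ln(1.7907) + 31.178/78.2 = 0.58261 + 0.39870 = 0.981.

0.981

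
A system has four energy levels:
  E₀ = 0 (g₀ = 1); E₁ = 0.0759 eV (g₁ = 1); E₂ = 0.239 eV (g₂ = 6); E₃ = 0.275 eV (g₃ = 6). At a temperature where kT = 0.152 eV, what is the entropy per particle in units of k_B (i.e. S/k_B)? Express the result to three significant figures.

Eᵢ/kT = 0, 0.49934, 1.5724, 1.8092.
Z = Σ gᵢe^(−Eᵢ/kT) = 1·e^(−0) + 1·e^(−0.49934) + 6·e^(−1.5724) + 6·e^(−1.8092) = 1.0000 + 0.60693 + 1.2453 + 0.98271 = 3.8349.
⟨E⟩ = Σ EᵢPᵢ = 0.16009 eV.
S/k_B = ln Z + ⟨E⟩/kT = ln(3.8349) + 0.16009/0.152 = 1.3441 + 1.0532 = 2.40.

2.40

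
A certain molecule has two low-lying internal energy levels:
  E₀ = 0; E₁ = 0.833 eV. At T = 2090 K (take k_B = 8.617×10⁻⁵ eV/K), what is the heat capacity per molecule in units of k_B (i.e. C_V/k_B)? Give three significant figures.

0.206

k_BT = 8.617×10⁻⁵ × 2090 K = 0.18010 eV.
Eᵢ/kT = 0, 4.6252.
Z = Σ e^(−Eᵢ/kT) = e^(−0) + e^(−4.6252) = 1.0000 + 0.0098017 = 1.0098.
⟨E⟩ = 0.0080856 eV, ⟨E²⟩ = 0.0067353 eV².
C_V/k_B = (⟨E²⟩ − ⟨E⟩²)/(kT)² = (0.0067353 − 0.000065377)/0.032436 = 0.206.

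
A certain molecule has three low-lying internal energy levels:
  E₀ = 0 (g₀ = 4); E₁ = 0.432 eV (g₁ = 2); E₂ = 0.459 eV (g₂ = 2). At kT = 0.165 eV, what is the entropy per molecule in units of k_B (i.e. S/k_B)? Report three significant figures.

Eᵢ/kT = 0, 2.6182, 2.7818.
Z = Σ gᵢe^(−Eᵢ/kT) = 4·e^(−0) + 2·e^(−2.6182) + 2·e^(−2.7818) = 4.0000 + 0.14587 + 0.12385 = 4.2697.
⟨E⟩ = Σ EᵢPᵢ = 0.028073 eV.
S/k_B = ln Z + ⟨E⟩/kT = ln(4.2697) + 0.028073/0.165 = 1.4515 + 0.17014 = 1.62.

1.62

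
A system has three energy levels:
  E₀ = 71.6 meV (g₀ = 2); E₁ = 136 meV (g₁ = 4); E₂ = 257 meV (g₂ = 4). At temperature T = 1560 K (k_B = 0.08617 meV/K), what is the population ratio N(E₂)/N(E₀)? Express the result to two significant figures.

k_BT = 0.08617 × 1560 K = 134.4 meV.
n₂/n₀ = (g₂/g₀) exp[−(E₂−E₀)/kT] = (4/2) × exp(−(185.4 meV)/(134.4 meV)) = (4/2) × exp(-1.379) = 0.50.

0.50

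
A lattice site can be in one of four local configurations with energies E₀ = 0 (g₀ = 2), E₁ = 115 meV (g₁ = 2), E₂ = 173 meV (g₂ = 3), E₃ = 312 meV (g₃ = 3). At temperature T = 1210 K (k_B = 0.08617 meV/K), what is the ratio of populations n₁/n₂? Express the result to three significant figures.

k_BT = 0.08617 × 1210 K = 104.27 meV.
n₁/n₂ = (g₁/g₂) exp[−(E₁−E₂)/kT] = (2/3) × exp(−(-58 meV)/(104.27 meV)) = (2/3) × exp(0.55625) = 1.16.

1.16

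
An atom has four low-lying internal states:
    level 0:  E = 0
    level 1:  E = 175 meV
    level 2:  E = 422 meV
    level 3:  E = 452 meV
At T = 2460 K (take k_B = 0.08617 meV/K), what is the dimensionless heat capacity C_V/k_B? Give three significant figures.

k_BT = 0.08617 × 2460 K = 211.98 meV.
Eᵢ/kT = 0, 0.82555, 1.9908, 2.1323.
Z = Σ e^(−Eᵢ/kT) = e^(−0) + e^(−0.82555) + e^(−1.9908) + e^(−2.1323) = 1.0000 + 0.43799 + 0.13659 + 0.11856 = 1.6931.
⟨E⟩ = 110.97 meV, ⟨E²⟩ = 36596 meV².
C_V/k_B = (⟨E²⟩ − ⟨E⟩²)/(kT)² = (36596 − 12314)/44936 = 0.540.

0.540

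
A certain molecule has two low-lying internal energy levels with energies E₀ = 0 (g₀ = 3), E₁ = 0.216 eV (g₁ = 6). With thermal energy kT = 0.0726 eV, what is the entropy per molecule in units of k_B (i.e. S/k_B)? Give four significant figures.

1.471

Eᵢ/kT = 0, 2.97521.
Z = Σ gᵢe^(−Eᵢ/kT) = 3·e^(−0) + 6·e^(−2.97521) = 3.00000 + 0.306220 = 3.30622.
⟨E⟩ = Σ EᵢPᵢ = 0.0200058 eV.
S/k_B = ln Z + ⟨E⟩/kT = ln(3.30622) + 0.0200058/0.0726 = 1.19581 + 0.275562 = 1.471.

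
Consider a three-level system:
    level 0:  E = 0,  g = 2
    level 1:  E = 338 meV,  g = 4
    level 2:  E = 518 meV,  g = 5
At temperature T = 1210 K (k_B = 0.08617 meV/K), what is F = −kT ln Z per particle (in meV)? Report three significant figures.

-81.8 meV

k_BT = 0.08617 × 1210 K = 104.27 meV.
Eᵢ/kT = 0, 3.2416, 4.9679.
Z = Σ gᵢe^(−Eᵢ/kT) = 2·e^(−0) + 4·e^(−3.2416) + 5·e^(−4.9679) = 2.0000 + 0.15641 + 0.034789 = 2.1912.
F = −kT ln Z = −104.27 × ln(2.1912) = −104.27 × 0.78445 = -81.8 meV.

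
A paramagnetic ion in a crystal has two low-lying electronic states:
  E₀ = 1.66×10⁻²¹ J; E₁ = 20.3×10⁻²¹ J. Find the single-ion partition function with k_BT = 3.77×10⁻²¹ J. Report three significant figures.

Z = 0.648

Eᵢ/kT = 0.44032, 5.3846.
Z = Σ e^(−Eᵢ/kT) = e^(−0.44032) + e^(−5.3846) = 0.64383 + 0.0045867 = 0.64842.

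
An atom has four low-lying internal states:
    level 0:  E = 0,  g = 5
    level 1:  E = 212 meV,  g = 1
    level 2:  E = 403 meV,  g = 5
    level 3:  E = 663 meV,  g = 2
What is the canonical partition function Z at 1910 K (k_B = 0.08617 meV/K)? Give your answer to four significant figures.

Z = 5.743

k_BT = 0.08617 × 1910 K = 164.585 meV.
Eᵢ/kT = 0, 1.28809, 2.44858, 4.02831.
Z = Σ gᵢe^(−Eᵢ/kT) = 5·e^(−0) + 1·e^(−1.28809) + 5·e^(−2.44858) + 2·e^(−4.02831) = 5.00000 + 0.275797 + 0.432081 + 0.0356088 = 5.74349.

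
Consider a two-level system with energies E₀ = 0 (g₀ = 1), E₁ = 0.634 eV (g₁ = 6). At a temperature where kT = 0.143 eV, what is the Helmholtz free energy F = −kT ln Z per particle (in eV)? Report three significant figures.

-0.00984 eV

Eᵢ/kT = 0, 4.4336.
Z = Σ gᵢe^(−Eᵢ/kT) = 1·e^(−0) + 6·e^(−4.4336) = 1.0000 + 0.071230 = 1.0712.
F = −kT ln Z = −0.143 × ln(1.0712) = −0.143 × 0.068780 = -0.00984 eV.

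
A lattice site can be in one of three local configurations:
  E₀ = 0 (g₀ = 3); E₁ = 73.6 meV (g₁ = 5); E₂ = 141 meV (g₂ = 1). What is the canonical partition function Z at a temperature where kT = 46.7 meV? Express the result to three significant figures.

Z = 4.08

Eᵢ/kT = 0, 1.5760, 3.0193.
Z = Σ gᵢe^(−Eᵢ/kT) = 3·e^(−0) + 5·e^(−1.5760) + 1·e^(−3.0193) = 3.0000 + 1.0340 + 0.048835 = 4.0828.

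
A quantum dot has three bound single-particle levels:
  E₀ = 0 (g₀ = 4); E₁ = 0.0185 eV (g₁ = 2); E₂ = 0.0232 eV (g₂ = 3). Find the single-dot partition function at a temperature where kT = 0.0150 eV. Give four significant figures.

Eᵢ/kT = 0, 1.23333, 1.54667.
Z = Σ gᵢe^(−Eᵢ/kT) = 4·e^(−0) + 2·e^(−1.23333) + 3·e^(−1.54667) = 4.00000 + 0.582642 + 0.638868 = 5.22151.

Z = 5.222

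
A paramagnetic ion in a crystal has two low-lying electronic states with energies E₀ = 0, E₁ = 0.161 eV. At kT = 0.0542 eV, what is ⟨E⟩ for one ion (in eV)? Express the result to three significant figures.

0.00785 eV

Eᵢ/kT = 0, 2.9705.
Z = Σ e^(−Eᵢ/kT) = e^(−0) + e^(−2.9705) = 1.0000 + 0.051278 = 1.0513.
⟨E⟩ = Σ Eᵢ e^(−Eᵢ/kT) / Z = (0·1.0000 + 0.161·0.051278) / 1.0513 = 0.00785 eV.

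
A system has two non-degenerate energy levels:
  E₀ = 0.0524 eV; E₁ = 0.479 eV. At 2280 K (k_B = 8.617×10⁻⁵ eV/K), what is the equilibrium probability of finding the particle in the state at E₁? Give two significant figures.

k_BT = 8.617×10⁻⁵ × 2280 K = 0.1965 eV.
Eᵢ/kT = 0.2667, 2.438.
Z = Σ e^(−Eᵢ/kT) = e^(−0.2667) + e^(−2.438) = 0.7659 + 0.08734 = 0.8532.
P₁ = e^(−E₁/kT) / Z = 0.08734/0.8532 = 0.10.

0.10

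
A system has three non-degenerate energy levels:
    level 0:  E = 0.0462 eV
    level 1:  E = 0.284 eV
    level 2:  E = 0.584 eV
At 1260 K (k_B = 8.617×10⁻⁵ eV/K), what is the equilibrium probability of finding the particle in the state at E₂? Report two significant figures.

0.0063

k_BT = 8.617×10⁻⁵ × 1260 K = 0.1086 eV.
Eᵢ/kT = 0.4254, 2.615, 5.378.
Z = Σ e^(−Eᵢ/kT) = e^(−0.4254) + e^(−2.615) + e^(−5.378) = 0.6535 + 0.07317 + 0.004617 = 0.7313.
P₂ = e^(−E₂/kT) / Z = 0.004617/0.7313 = 0.0063.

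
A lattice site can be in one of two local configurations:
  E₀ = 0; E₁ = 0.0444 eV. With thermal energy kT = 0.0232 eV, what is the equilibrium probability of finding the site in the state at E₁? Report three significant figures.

0.129

Eᵢ/kT = 0, 1.9138.
Z = Σ e^(−Eᵢ/kT) = e^(−0) + e^(−1.9138) = 1.0000 + 0.14752 = 1.1475.
P₁ = e^(−E₁/kT) / Z = 0.14752/1.1475 = 0.129.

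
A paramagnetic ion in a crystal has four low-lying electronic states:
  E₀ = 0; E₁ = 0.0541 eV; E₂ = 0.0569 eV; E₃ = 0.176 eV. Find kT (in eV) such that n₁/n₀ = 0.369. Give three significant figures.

0.0543 eV

n₁/n₀ = exp[−(E₁−E₀)/kT] = 0.369.
⇒ (E₁−E₀)/kT = ln(1/0.369) = ln(2.7100) = 0.99695.
kT = 0.0541 eV / 0.99695 = 0.0543 eV.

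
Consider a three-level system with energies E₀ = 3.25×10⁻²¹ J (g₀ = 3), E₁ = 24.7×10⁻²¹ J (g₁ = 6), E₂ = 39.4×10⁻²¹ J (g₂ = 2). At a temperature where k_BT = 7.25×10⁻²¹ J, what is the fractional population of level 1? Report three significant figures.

0.0936

Eᵢ/kT = 0.44828, 3.4069, 5.4345.
Z = Σ gᵢe^(−Eᵢ/kT) = 3·e^(−0.44828) + 6·e^(−3.4069) + 2·e^(−5.4345) = 1.9162 + 0.19886 + 0.0087268 = 2.1238.
P₁ = g₁ e^(−E₁/kT) / Z = 0.19886/2.1238 = 0.0936.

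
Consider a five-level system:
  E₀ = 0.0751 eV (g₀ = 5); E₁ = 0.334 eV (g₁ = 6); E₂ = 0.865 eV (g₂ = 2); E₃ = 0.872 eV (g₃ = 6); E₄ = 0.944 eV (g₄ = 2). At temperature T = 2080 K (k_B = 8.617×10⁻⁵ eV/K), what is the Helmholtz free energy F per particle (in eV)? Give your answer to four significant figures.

-0.2611 eV

k_BT = 8.617×10⁻⁵ × 2080 K = 0.179234 eV.
Eᵢ/kT = 0.419005, 1.86349, 4.82609, 4.86515, 5.26686.
Z = Σ gᵢe^(−Eᵢ/kT) = 5·e^(−0.419005) + 6·e^(−1.86349) + 2·e^(−4.82609) + 6·e^(−4.86515) + 2·e^(−5.26686) = 3.28850 + 0.930782 + 0.0160356 + 0.0462640 + 0.0103196 = 4.29190.
F = −kT ln Z = −0.179234 × ln(4.29190) = −0.179234 × 1.45673 = -0.2611 eV.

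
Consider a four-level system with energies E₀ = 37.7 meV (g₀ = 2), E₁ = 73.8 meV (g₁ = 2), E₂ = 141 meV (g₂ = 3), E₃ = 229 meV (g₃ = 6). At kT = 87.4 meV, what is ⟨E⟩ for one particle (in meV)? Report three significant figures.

Eᵢ/kT = 0.43135, 0.84439, 1.6133, 2.6201.
Z = Σ gᵢe^(−Eᵢ/kT) = 2·e^(−0.43135) + 2·e^(−0.84439) + 3·e^(−1.6133) + 6·e^(−2.6201) = 1.2993 + 0.85964 + 0.59769 + 0.43677 = 3.1934.
⟨E⟩ = Σ Eᵢ gᵢe^(−Eᵢ/kT) / Z = (37.7·1.2993 + 73.8·0.85964 + 141·0.59769 + 229·0.43677) / 3.1934 = 92.9 meV.

92.9 meV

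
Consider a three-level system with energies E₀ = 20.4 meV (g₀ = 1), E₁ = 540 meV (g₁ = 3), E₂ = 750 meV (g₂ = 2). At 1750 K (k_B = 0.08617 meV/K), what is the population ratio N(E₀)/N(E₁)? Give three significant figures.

k_BT = 0.08617 × 1750 K = 150.80 meV.
n₀/n₁ = (g₀/g₁) exp[−(E₀−E₁)/kT] = (1/3) × exp(−(-519.6 meV)/(150.80 meV)) = (1/3) × exp(3.4456) = 10.5.

10.5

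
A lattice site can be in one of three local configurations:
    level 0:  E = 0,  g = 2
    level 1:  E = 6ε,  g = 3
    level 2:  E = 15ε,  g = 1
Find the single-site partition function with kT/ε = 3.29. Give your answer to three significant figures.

Z = 2.49

Eᵢ/kT = 0, 1.8237, 4.5593.
Z = Σ gᵢe^(−Eᵢ/kT) = 2·e^(−0) + 3·e^(−1.8237) + 1·e^(−4.5593) = 2.0000 + 0.48428 + 0.010469 = 2.4947.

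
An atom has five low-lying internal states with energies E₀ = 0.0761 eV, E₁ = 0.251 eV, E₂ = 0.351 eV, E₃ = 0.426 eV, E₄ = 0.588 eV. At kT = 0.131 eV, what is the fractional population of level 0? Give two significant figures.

Eᵢ/kT = 0.5809, 1.916, 2.679, 3.252, 4.489.
Z = Σ e^(−Eᵢ/kT) = e^(−0.5809) + e^(−1.916) + e^(−2.679) + e^(−3.252) + e^(−4.489) = 0.5594 + 0.1472 + 0.06863 + 0.03870 + 0.01123 = 0.8252.
P₀ = e^(−E₀/kT) / Z = 0.5594/0.8252 = 0.68.

0.68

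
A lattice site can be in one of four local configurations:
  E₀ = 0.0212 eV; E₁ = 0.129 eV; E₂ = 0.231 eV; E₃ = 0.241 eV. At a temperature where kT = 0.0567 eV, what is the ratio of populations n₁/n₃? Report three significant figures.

n₁/n₃ = exp[−(E₁−E₃)/kT] = exp(−(-0.112 eV)/(0.0567 eV)) = exp(1.9753) = 7.21.

7.21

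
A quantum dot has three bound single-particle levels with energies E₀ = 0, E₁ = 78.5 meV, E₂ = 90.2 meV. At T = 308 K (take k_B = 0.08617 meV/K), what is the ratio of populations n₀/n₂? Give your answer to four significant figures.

k_BT = 0.08617 × 308 K = 26.5404 meV.
n₀/n₂ = exp[−(E₀−E₂)/kT] = exp(−(-90.2 meV)/(26.5404 meV)) = exp(3.39859) = 29.92.

29.92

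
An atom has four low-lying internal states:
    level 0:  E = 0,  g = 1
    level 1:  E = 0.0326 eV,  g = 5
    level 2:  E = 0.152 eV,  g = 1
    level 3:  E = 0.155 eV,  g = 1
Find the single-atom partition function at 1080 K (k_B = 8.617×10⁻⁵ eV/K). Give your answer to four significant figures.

Z = 4.907

k_BT = 8.617×10⁻⁵ × 1080 K = 0.0930636 eV.
Eᵢ/kT = 0, 0.350298, 1.63329, 1.66553.
Z = Σ gᵢe^(−Eᵢ/kT) = 1·e^(−0) + 5·e^(−0.350298) + 1·e^(−1.63329) + 1·e^(−1.66553) = 1.00000 + 3.52239 + 0.195286 + 0.189090 = 4.90677.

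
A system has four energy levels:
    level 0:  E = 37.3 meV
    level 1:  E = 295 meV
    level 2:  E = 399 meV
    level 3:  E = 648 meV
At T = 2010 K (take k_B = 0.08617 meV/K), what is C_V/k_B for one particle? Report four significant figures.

k_BT = 0.08617 × 2010 K = 173.202 meV.
Eᵢ/kT = 0.215355, 1.70321, 2.30367, 3.74130.
Z = Σ e^(−Eᵢ/kT) = e^(−0.215355) + e^(−1.70321) + e^(−2.30367) + e^(−3.74130) = 0.806255 + 0.182098 + 0.0998916 + 0.0237232 = 1.11197.
⟨E⟩ = 125.023 meV, ⟨E²⟩ = 38520.0 meV².
C_V/k_B = (⟨E²⟩ − ⟨E⟩²)/(kT)² = (38520.0 − 15630.8)/29998.9 = 0.7630.

0.7630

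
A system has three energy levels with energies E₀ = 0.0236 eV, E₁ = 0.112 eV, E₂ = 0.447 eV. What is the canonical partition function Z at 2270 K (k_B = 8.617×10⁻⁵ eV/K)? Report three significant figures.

k_BT = 8.617×10⁻⁵ × 2270 K = 0.19561 eV.
Eᵢ/kT = 0.12065, 0.57257, 2.2852.
Z = Σ e^(−Eᵢ/kT) = e^(−0.12065) + e^(−0.57257) + e^(−2.2852) = 0.88634 + 0.56407 + 0.10175 = 1.5522.

Z = 1.55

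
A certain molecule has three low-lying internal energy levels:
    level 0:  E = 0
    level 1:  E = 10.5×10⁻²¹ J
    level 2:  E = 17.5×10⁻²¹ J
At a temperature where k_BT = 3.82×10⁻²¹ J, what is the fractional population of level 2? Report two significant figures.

0.0095

Eᵢ/kT = 0, 2.749, 4.581.
Z = Σ e^(−Eᵢ/kT) = e^(−0) + e^(−2.749) + e^(−4.581) = 1.000 + 0.06399 + 0.01024 = 1.074.
P₂ = e^(−E₂/kT) / Z = 0.01024/1.074 = 0.0095.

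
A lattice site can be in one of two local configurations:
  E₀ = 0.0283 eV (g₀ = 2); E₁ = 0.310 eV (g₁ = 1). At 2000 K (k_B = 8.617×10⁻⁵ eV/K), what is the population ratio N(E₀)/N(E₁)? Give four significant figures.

k_BT = 8.617×10⁻⁵ × 2000 K = 0.172340 eV.
n₀/n₁ = (g₀/g₁) exp[−(E₀−E₁)/kT] = (2/1) × exp(−(-0.2817 eV)/(0.172340 eV)) = (2/1) × exp(1.63456) = 10.25.

10.25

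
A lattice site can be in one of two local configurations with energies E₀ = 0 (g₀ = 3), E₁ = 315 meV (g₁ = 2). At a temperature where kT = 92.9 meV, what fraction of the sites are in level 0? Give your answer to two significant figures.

Eᵢ/kT = 0, 3.391.
Z = Σ gᵢe^(−Eᵢ/kT) = 3·e^(−0) + 2·e^(−3.391) = 3.000 + 0.06735 = 3.067.
P₀ = g₀ e^(−E₀/kT) / Z = 3.000/3.067 = 0.98.

0.98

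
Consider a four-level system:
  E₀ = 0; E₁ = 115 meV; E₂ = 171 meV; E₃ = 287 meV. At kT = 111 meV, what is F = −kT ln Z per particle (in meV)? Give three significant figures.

-55.2 meV

Eᵢ/kT = 0, 1.0360, 1.5405, 2.5856.
Z = Σ e^(−Eᵢ/kT) = e^(−0) + e^(−1.0360) + e^(−1.5405) + e^(−2.5856) = 1.0000 + 0.35487 + 0.21427 + 0.075351 = 1.6445.
F = −kT ln Z = −111 × ln(1.6445) = −111 × 0.49744 = -55.2 meV.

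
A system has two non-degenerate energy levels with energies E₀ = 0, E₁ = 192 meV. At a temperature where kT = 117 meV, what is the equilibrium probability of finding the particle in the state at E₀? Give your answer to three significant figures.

Eᵢ/kT = 0, 1.6410.
Z = Σ e^(−Eᵢ/kT) = e^(−0) + e^(−1.6410) = 1.0000 + 0.19379 = 1.1938.
P₀ = e^(−E₀/kT) / Z = 1.0000/1.1938 = 0.838.

0.838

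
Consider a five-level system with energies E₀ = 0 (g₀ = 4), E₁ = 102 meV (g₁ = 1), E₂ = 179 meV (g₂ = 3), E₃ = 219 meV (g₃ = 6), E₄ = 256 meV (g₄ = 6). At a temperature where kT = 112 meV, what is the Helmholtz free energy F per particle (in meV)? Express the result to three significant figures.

Eᵢ/kT = 0, 0.91071, 1.5982, 1.9554, 2.2857.
Z = Σ gᵢe^(−Eᵢ/kT) = 4·e^(−0) + 1·e^(−0.91071) + 3·e^(−1.5982) + 6·e^(−1.9554) + 6·e^(−2.2857) = 4.0000 + 0.40224 + 0.60678 + 0.84905 + 0.61022 = 6.4683.
F = −kT ln Z = −112 × ln(6.4683) = −112 × 1.8669 = -209 meV.

-209 meV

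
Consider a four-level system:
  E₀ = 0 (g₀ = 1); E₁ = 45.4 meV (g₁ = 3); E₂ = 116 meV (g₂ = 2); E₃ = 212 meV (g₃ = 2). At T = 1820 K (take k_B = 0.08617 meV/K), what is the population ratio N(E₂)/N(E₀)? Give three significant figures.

k_BT = 0.08617 × 1820 K = 156.83 meV.
n₂/n₀ = (g₂/g₀) exp[−(E₂−E₀)/kT] = (2/1) × exp(−(116 meV)/(156.83 meV)) = (2/1) × exp(-0.73965) = 0.955.

0.955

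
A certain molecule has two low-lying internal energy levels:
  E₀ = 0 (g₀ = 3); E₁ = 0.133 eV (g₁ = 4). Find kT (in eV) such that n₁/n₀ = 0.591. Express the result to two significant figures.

n₁/n₀ = (g₁/g₀) exp[−(E₁−E₀)/kT] = 0.591.
⇒ (E₁−E₀)/kT = ln((4/3)/0.591) = ln(2.256) = 0.8136.
kT = 0.133 eV / 0.8136 = 0.16 eV.

0.16 eV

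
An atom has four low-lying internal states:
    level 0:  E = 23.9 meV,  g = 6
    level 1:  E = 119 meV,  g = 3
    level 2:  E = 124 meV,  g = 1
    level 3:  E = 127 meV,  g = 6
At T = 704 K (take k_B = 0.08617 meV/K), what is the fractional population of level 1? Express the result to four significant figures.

k_BT = 0.08617 × 704 K = 60.6637 meV.
Eᵢ/kT = 0.393975, 1.96163, 2.04406, 2.09351.
Z = Σ gᵢe^(−Eᵢ/kT) = 6·e^(−0.393975) + 3·e^(−1.96163) + 1·e^(−2.04406) + 6·e^(−2.09351) = 4.04623 + 0.421887 + 0.129502 + 0.739523 = 5.33714.
P₁ = g₁ e^(−E₁/kT) / Z = 0.421887/5.33714 = 0.07905.

0.07905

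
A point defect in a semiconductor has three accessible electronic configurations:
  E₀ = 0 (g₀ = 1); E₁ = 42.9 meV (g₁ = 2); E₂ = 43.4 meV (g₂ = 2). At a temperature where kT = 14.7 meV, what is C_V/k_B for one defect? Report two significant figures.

Eᵢ/kT = 0, 2.918, 2.952.
Z = Σ gᵢe^(−Eᵢ/kT) = 1·e^(−0) + 2·e^(−2.918) + 2·e^(−2.952) = 1.000 + 0.1081 + 0.1045 = 1.213.
⟨E⟩ = 7.562 meV, ⟨E²⟩ = 326.3 meV².
C_V/k_B = (⟨E²⟩ − ⟨E⟩²)/(kT)² = (326.3 − 57.18)/216.1 = 1.2.

1.2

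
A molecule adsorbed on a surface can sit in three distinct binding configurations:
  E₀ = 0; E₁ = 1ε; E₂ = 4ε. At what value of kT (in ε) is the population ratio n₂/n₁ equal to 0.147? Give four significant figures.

1.565 ε

n₂/n₁ = exp[−(E₂−E₁)/kT] = 0.147.
⇒ (E₂−E₁)/kT = ln(1/0.147) = ln(6.80272) = 1.91732.
kT = 3ε / 1.91732 = 1.565 ε.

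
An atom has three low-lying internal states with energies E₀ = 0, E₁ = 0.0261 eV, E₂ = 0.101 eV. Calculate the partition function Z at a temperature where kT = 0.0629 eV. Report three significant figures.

Z = 1.86

Eᵢ/kT = 0, 0.41494, 1.6057.
Z = Σ e^(−Eᵢ/kT) = e^(−0) + e^(−0.41494) + e^(−1.6057) = 1.0000 + 0.66038 + 0.20075 = 1.8611.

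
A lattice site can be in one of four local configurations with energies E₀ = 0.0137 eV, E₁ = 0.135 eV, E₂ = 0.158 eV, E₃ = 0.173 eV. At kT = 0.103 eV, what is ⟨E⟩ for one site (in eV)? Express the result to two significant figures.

Eᵢ/kT = 0.1330, 1.311, 1.534, 1.680.
Z = Σ e^(−Eᵢ/kT) = e^(−0.1330) + e^(−1.311) + e^(−1.534) + e^(−1.680) = 0.8755 + 0.2696 + 0.2157 + 0.1864 = 1.547.
⟨E⟩ = Σ Eᵢ e^(−Eᵢ/kT) / Z = (0.0137·0.8755 + 0.135·0.2696 + 0.158·0.2157 + 0.173·0.1864) / 1.547 = 0.074 eV.

0.074 eV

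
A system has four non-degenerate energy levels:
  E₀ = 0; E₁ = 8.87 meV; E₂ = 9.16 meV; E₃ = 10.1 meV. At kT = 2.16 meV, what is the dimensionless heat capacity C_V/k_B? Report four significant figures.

Eᵢ/kT = 0, 4.10648, 4.24074, 4.67593.
Z = Σ e^(−Eᵢ/kT) = e^(−0) + e^(−4.10648) + e^(−4.24074) + e^(−4.67593) = 1.00000 + 0.0164656 + 0.0143969 + 0.00931686 = 1.04018.
⟨E⟩ = 0.357655 meV, ⟨E²⟩ = 3.32044 meV².
C_V/k_B = (⟨E²⟩ − ⟨E⟩²)/(kT)² = (3.32044 − 0.127917)/4.66560 = 0.6843.

0.6843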